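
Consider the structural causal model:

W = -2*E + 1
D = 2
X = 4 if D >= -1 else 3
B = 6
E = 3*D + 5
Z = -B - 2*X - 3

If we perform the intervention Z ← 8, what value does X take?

4

The intervention breaks the incoming arrows to Z: Z = -B - 2*X - 3 no longer applies, and Z = 8.
Since X is not a descendant of the intervened variable, it is unaffected.
X = 4 if D >= -1 else 3  [with D=2]  = 4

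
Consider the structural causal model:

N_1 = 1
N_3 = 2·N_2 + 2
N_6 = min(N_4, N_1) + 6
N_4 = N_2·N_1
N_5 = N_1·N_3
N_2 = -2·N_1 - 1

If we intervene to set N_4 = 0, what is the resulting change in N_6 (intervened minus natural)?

Under do(N_4=0), the mechanism N_4 = N_2·N_1 is discarded; N_4 is fixed at 0.
N_6 = min(N_4, N_1) + 6  [with N_4=0, N_1=1]  = 6
Without intervention: N_2 = -2·N_1 - 1  [with N_1=1]  = -3; N_4 = N_2·N_1  [with N_2=-3, N_1=1]  = -3; N_6 = min(N_4, N_1) + 6  [with N_4=-3, N_1=1]  = 3.
Change = 6 − 3 = 3.

3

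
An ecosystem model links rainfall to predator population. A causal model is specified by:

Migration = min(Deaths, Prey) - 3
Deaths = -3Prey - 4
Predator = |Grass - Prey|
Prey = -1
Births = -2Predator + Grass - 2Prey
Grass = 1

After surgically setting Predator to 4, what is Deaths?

do(Predator=4) replaces the equation Predator = |Grass - Prey| with the constant Predator = 4.
Deaths is not downstream of the intervention, so its value is determined by the original equations.
Deaths = -3Prey - 4  [with Prey=-1]  = -1

-1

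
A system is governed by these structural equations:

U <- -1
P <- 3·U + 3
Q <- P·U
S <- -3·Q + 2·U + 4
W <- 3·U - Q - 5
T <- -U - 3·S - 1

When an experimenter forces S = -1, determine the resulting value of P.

The intervention breaks the incoming arrows to S: S <- -3·Q + 2·U + 4 no longer applies, and S = -1.
Since P is not a descendant of the intervened variable, it is unaffected.
P = 3·U + 3  [with U=-1]  = 0

0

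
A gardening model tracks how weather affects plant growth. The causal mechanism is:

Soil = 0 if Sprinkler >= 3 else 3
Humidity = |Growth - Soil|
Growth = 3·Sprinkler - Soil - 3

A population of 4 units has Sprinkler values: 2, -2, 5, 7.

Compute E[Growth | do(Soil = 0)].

The intervention sets Soil=0 in all 4 units regardless of Sprinkler. Recomputing Growth per unit gives 3, -9, 12, 18; average 6.

6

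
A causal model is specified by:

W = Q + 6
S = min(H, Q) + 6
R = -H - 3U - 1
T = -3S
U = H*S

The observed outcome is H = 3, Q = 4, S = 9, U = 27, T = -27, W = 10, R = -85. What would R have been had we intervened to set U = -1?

-1

The intervention breaks the incoming arrows to U: U = H*S no longer applies, and U = -1.
R = -H - 3U - 1  [with H=3, U=-1]  = -1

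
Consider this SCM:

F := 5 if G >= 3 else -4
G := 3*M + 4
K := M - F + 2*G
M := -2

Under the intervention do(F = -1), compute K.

The intervention breaks the incoming arrows to F: F := 5 if G >= 3 else -4 no longer applies, and F = -1.
G = 3*M + 4  [with M=-2]  = -2
K = M - F + 2*G  [with M=-2, F=-1, G=-2]  = -5

-5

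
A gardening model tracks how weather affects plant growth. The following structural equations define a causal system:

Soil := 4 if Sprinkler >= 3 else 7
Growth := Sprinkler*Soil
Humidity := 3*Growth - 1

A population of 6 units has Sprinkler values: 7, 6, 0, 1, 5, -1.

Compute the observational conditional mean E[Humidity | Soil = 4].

Conditioning on Soil=4 selects the 3 unit(s) with Sprinkler ∈ {7, 6, 5}. Their Humidity values: 83, 71, 59. Mean = 71.

71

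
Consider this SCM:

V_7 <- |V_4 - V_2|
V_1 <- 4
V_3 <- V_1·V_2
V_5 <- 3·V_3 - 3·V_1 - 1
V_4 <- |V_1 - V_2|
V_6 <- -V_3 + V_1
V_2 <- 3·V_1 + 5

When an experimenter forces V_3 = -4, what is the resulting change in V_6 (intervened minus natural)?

The intervention breaks the incoming arrows to V_3: V_3 <- V_1·V_2 no longer applies, and V_3 = -4.
V_6 = -V_3 + V_1  [with V_3=-4, V_1=4]  = 8
Without intervention: V_2 = 3·V_1 + 5  [with V_1=4]  = 17; V_3 = V_1·V_2  [with V_1=4, V_2=17]  = 68; V_6 = -V_3 + V_1  [with V_3=68, V_1=4]  = -64.
Change = 8 − (-64) = 72.

72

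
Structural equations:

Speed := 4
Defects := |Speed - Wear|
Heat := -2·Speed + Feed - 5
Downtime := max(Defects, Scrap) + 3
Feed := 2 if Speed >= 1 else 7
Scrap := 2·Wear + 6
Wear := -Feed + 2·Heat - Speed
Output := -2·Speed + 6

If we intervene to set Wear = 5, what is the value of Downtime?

19

do(Wear=5) replaces the equation Wear := -Feed + 2·Heat - Speed with the constant Wear = 5.
Defects = |Speed - Wear|  [with Speed=4, Wear=5]  = 1
Scrap = 2·Wear + 6  [with Wear=5]  = 16
Downtime = max(Defects, Scrap) + 3  [with Defects=1, Scrap=16]  = 19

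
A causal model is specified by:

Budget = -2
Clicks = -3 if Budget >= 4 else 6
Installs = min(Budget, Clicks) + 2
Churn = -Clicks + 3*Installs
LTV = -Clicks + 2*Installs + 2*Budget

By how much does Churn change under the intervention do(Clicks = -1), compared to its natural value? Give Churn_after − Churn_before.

Under do(Clicks=-1), the mechanism Clicks = -3 if Budget >= 4 else 6 is discarded; Clicks is fixed at -1.
Installs = min(Budget, Clicks) + 2  [with Budget=-2, Clicks=-1]  = 0
Churn = -Clicks + 3*Installs  [with Clicks=-1, Installs=0]  = 1
Without intervention: Clicks = -3 if Budget >= 4 else 6  [with Budget=-2]  = 6; Installs = min(Budget, Clicks) + 2  [with Budget=-2, Clicks=6]  = 0; Churn = -Clicks + 3*Installs  [with Clicks=6, Installs=0]  = -6.
Change = 1 − (-6) = 7.

7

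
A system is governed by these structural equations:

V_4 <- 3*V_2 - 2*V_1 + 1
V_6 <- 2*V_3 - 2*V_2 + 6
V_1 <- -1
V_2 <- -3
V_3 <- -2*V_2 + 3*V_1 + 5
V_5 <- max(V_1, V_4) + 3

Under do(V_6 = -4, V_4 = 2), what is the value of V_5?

5

Setting V_6 = -4, V_4 = 2 by intervention discards those variables' equations.
V_5 = max(V_1, V_4) + 3  [with V_1=-1, V_4=2]  = 5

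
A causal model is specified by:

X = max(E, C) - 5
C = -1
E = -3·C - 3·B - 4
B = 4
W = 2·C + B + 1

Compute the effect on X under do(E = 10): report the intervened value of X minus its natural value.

11

Intervening sets E = 10 and removes its equation (E = -3·C - 3·B - 4).
X = max(E, C) - 5  [with E=10, C=-1]  = 5
Without intervention: E = -3·C - 3·B - 4  [with C=-1, B=4]  = -13; X = max(E, C) - 5  [with E=-13, C=-1]  = -6.
Change = 5 − (-6) = 11.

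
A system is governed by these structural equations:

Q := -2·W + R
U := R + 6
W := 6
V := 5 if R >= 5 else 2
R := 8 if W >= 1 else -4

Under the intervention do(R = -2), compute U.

do(R=-2) replaces the equation R := 8 if W >= 1 else -4 with the constant R = -2.
U = R + 6  [with R=-2]  = 4

4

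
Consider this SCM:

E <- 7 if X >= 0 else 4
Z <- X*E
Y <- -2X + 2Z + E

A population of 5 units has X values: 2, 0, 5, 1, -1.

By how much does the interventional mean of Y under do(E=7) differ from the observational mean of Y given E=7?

-7.2

Every unit gets E=7 under the intervention. Y values become 31, 7, 67, 19, -5; E[Y|do(E=7)] = 23.8.
E[Y|E=7] averages over only the 4 units with E=7 (X = 2, 0, 5, 1): Y = 31, 7, 67, 19, mean 31.
Difference = 23.8 − 31 = -7.2.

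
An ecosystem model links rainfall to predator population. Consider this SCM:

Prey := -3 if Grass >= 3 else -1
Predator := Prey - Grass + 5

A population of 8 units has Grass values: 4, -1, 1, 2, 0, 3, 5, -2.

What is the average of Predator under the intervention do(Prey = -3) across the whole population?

0.5

Under do(Prey=-3), Prey's equation is replaced by Prey=-3 for every unit. Per-unit Predator: -2, 3, 1, 0, 2, -1, -3, 4. Mean = 0.5.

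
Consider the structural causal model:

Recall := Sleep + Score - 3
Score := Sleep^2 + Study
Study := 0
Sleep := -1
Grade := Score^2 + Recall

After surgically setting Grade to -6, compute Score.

do(Grade=-6) replaces the equation Grade := Score^2 + Recall with the constant Grade = -6.
Score is not downstream of the intervention, so its value is determined by the original equations.
Score = Sleep^2 + Study  [with Sleep=-1, Study=0]  = 1

1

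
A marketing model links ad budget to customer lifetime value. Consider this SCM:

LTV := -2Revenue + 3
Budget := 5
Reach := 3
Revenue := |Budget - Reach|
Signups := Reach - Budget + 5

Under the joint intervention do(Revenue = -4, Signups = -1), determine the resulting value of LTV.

The joint intervention fixes Revenue = -4, Signups = -1, removing each variable's own equation.
LTV = -2Revenue + 3  [with Revenue=-4]  = 11

11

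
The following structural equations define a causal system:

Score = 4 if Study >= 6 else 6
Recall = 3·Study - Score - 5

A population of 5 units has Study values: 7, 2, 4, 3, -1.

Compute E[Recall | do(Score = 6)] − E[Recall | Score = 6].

The intervention sets Score=6 in all 5 units regardless of Study. Recomputing Recall per unit gives 10, -5, 1, -2, -14; average -2.
Observing Score=6 restricts to units where Score's equation naturally yields 6: Study ∈ {2, 4, 3, -1}. In that subpopulation Recall = -5, 1, -2, -14, mean -5.
Difference = -2 − (-5) = 3.

3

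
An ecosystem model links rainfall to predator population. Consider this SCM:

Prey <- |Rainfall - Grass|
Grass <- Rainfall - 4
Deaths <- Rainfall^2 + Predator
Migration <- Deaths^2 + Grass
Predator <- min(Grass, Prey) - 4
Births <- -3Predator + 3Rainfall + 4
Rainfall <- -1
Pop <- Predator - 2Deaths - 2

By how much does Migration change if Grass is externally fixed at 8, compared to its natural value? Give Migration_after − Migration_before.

-26

Under do(Grass=8), the mechanism Grass <- Rainfall - 4 is discarded; Grass is fixed at 8.
Prey = |Rainfall - Grass|  [with Rainfall=-1, Grass=8]  = 9
Predator = min(Grass, Prey) - 4  [with Grass=8, Prey=9]  = 4
Deaths = Rainfall^2 + Predator  [with Rainfall=-1, Predator=4]  = 5
Migration = Deaths^2 + Grass  [with Deaths=5, Grass=8]  = 33
Without intervention: Grass = Rainfall - 4  [with Rainfall=-1]  = -5; Prey = |Rainfall - Grass|  [with Rainfall=-1, Grass=-5]  = 4; Predator = min(Grass, Prey) - 4  [with Grass=-5, Prey=4]  = -9; Deaths = Rainfall^2 + Predator  [with Rainfall=-1, Predator=-9]  = -8; Migration = Deaths^2 + Grass  [with Deaths=-8, Grass=-5]  = 59.
Change = 33 − 59 = -26.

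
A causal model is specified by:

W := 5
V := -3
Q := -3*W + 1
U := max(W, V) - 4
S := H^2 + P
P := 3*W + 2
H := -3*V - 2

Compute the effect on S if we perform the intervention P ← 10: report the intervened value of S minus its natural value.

-7

The intervention breaks the incoming arrows to P: P := 3*W + 2 no longer applies, and P = 10.
H = -3*V - 2  [with V=-3]  = 7
S = H^2 + P  [with H=7, P=10]  = 59
Without intervention: P = 3*W + 2  [with W=5]  = 17; H = -3*V - 2  [with V=-3]  = 7; S = H^2 + P  [with H=7, P=17]  = 66.
Change = 59 − 66 = -7.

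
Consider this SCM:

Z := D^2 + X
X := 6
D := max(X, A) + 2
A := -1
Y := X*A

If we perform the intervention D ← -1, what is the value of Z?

Intervening sets D = -1 and removes its equation (D := max(X, A) + 2).
Z = D^2 + X  [with D=-1, X=6]  = 7

7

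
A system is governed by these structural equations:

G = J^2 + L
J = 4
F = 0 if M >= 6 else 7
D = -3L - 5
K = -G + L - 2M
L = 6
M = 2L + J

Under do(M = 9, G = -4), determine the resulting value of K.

The joint intervention fixes M = 9, G = -4, removing each variable's own equation.
K = -G + L - 2M  [with G=-4, L=6, M=9]  = -8

-8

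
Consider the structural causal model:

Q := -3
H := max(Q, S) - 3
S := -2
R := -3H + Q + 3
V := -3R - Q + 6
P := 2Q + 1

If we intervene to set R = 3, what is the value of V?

0

Under do(R=3), the mechanism R := -3H + Q + 3 is discarded; R is fixed at 3.
V = -3R - Q + 6  [with R=3, Q=-3]  = 0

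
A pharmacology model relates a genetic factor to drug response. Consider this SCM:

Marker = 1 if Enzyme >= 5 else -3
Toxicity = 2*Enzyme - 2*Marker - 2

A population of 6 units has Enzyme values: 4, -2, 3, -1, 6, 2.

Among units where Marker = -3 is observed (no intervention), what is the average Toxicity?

Conditioning on Marker=-3 selects the 5 unit(s) with Enzyme ∈ {4, -2, 3, -1, 2}. Their Toxicity values: 12, 0, 10, 2, 8. Mean = 6.4.

6.4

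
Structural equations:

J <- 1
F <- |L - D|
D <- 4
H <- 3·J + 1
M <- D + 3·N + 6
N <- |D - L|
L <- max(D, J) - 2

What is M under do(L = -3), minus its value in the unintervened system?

The intervention breaks the incoming arrows to L: L <- max(D, J) - 2 no longer applies, and L = -3.
N = |D - L|  [with D=4, L=-3]  = 7
M = D + 3·N + 6  [with D=4, N=7]  = 31
Without intervention: L = max(D, J) - 2  [with D=4, J=1]  = 2; N = |D - L|  [with D=4, L=2]  = 2; M = D + 3·N + 6  [with D=4, N=2]  = 16.
Change = 31 − 16 = 15.

15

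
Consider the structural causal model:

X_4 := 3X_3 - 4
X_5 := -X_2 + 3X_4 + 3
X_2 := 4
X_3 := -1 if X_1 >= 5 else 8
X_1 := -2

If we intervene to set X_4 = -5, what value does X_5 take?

-16

Intervening sets X_4 = -5 and removes its equation (X_4 := 3X_3 - 4).
X_5 = -X_2 + 3X_4 + 3  [with X_2=4, X_4=-5]  = -16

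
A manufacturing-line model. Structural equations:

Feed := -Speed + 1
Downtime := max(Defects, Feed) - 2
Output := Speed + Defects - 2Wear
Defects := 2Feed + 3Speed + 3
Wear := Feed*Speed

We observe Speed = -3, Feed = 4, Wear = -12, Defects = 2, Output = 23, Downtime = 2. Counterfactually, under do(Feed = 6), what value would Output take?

do(Feed=6) replaces the equation Feed := -Speed + 1 with the constant Feed = 6.
Wear = Feed*Speed  [with Feed=6, Speed=-3]  = -18
Defects = 2Feed + 3Speed + 3  [with Feed=6, Speed=-3]  = 6
Output = Speed + Defects - 2Wear  [with Speed=-3, Defects=6, Wear=-18]  = 39

39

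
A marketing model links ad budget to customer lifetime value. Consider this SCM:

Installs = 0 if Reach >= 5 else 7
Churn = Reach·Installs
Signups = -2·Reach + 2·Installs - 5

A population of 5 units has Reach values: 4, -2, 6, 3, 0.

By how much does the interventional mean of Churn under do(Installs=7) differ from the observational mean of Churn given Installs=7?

6.65

The intervention sets Installs=7 in all 5 units regardless of Reach. Recomputing Churn per unit gives 28, -14, 42, 21, 0; average 15.4.
E[Churn|Installs=7] averages over only the 4 units with Installs=7 (Reach = 4, -2, 3, 0): Churn = 28, -14, 21, 0, mean 8.75.
Difference = 15.4 − 8.75 = 6.65.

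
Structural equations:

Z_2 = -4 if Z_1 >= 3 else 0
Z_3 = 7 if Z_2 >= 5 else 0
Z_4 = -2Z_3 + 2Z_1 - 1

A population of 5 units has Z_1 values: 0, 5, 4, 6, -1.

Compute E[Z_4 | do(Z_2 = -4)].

do(Z_2=-4) breaks Z_2's dependence on Z_1. With Z_2=-4 fixed, Z_4 across the units is -1, 9, 7, 11, -3, mean 4.6.

4.6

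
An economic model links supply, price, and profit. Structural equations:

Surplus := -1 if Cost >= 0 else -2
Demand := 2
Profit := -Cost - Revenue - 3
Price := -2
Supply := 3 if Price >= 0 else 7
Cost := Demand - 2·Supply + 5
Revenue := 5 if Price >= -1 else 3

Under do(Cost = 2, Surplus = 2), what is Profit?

-8

The joint intervention fixes Cost = 2, Surplus = 2, removing each variable's own equation.
Revenue = 5 if Price >= -1 else 3  [with Price=-2]  = 3
Profit = -Cost - Revenue - 3  [with Cost=2, Revenue=3]  = -8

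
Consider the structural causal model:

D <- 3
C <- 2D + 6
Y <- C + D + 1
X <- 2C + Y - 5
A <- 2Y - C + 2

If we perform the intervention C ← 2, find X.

Under do(C=2), the mechanism C <- 2D + 6 is discarded; C is fixed at 2.
Y = C + D + 1  [with C=2, D=3]  = 6
X = 2C + Y - 5  [with C=2, Y=6]  = 5

5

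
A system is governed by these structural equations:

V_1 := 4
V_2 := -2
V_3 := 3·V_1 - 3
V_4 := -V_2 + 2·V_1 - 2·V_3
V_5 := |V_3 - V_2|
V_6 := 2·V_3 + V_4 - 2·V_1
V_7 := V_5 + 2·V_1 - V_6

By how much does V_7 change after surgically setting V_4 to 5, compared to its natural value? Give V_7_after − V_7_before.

The intervention breaks the incoming arrows to V_4: V_4 := -V_2 + 2·V_1 - 2·V_3 no longer applies, and V_4 = 5.
V_3 = 3·V_1 - 3  [with V_1=4]  = 9
V_5 = |V_3 - V_2|  [with V_3=9, V_2=-2]  = 11
V_6 = 2·V_3 + V_4 - 2·V_1  [with V_3=9, V_4=5, V_1=4]  = 15
V_7 = V_5 + 2·V_1 - V_6  [with V_5=11, V_1=4, V_6=15]  = 4
Without intervention: V_3 = 3·V_1 - 3  [with V_1=4]  = 9; V_4 = -V_2 + 2·V_1 - 2·V_3  [with V_2=-2, V_1=4, V_3=9]  = -8; V_5 = |V_3 - V_2|  [with V_3=9, V_2=-2]  = 11; V_6 = 2·V_3 + V_4 - 2·V_1  [with V_3=9, V_4=-8, V_1=4]  = 2; V_7 = V_5 + 2·V_1 - V_6  [with V_5=11, V_1=4, V_6=2]  = 17.
Change = 4 − 17 = -13.

-13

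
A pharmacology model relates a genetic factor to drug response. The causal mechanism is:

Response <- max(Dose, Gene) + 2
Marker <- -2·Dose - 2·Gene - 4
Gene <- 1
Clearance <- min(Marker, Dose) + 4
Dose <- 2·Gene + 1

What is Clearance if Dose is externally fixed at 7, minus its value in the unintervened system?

do(Dose=7) replaces the equation Dose <- 2·Gene + 1 with the constant Dose = 7.
Marker = -2·Dose - 2·Gene - 4  [with Dose=7, Gene=1]  = -20
Clearance = min(Marker, Dose) + 4  [with Marker=-20, Dose=7]  = -16
Without intervention: Dose = 2·Gene + 1  [with Gene=1]  = 3; Marker = -2·Dose - 2·Gene - 4  [with Dose=3, Gene=1]  = -12; Clearance = min(Marker, Dose) + 4  [with Marker=-12, Dose=3]  = -8.
Change = -16 − (-8) = -8.

-8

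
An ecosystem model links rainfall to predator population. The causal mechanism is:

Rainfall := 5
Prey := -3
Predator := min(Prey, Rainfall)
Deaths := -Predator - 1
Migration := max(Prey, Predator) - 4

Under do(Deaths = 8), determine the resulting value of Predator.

Under do(Deaths=8), the mechanism Deaths := -Predator - 1 is discarded; Deaths is fixed at 8.
Since Predator is not a descendant of the intervened variable, it is unaffected.
Predator = min(Prey, Rainfall)  [with Prey=-3, Rainfall=5]  = -3

-3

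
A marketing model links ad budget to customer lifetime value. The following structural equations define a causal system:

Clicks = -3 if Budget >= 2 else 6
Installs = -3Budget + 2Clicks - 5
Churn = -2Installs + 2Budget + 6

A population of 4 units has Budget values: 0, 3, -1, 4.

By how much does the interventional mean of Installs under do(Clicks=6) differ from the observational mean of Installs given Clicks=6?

The intervention sets Clicks=6 in all 4 units regardless of Budget. Recomputing Installs per unit gives 7, -2, 10, -5; average 2.5.
E[Installs|Clicks=6] averages over only the 2 units with Clicks=6 (Budget = 0, -1): Installs = 7, 10, mean 8.5.
Difference = 2.5 − 8.5 = -6.

-6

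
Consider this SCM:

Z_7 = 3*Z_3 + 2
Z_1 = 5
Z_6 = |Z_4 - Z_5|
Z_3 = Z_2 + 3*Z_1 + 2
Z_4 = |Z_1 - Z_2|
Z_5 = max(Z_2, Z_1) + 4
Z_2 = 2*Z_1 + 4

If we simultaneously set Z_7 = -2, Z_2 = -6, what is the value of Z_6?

2

Under do(Z_7 = -2, Z_2 = -6), each intervened variable's structural equation is replaced by its fixed value.
Z_4 = |Z_1 - Z_2|  [with Z_1=5, Z_2=-6]  = 11
Z_5 = max(Z_2, Z_1) + 4  [with Z_2=-6, Z_1=5]  = 9
Z_6 = |Z_4 - Z_5|  [with Z_4=11, Z_5=9]  = 2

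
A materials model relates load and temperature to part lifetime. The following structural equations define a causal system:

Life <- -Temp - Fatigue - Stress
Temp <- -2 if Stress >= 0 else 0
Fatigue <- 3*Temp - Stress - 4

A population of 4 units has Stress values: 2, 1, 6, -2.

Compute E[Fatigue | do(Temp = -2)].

-11.75

do(Temp=-2) breaks Temp's dependence on Stress. With Temp=-2 fixed, Fatigue across the units is -12, -11, -16, -8, mean -11.75.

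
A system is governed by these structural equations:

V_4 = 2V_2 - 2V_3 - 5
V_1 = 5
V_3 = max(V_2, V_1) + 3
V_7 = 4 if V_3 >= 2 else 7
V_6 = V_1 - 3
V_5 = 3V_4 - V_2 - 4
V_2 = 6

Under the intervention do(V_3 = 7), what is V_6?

2

The intervention breaks the incoming arrows to V_3: V_3 = max(V_2, V_1) + 3 no longer applies, and V_3 = 7.
No directed path runs from V_3 to V_6, so V_6 keeps its natural value.
V_6 = V_1 - 3  [with V_1=5]  = 2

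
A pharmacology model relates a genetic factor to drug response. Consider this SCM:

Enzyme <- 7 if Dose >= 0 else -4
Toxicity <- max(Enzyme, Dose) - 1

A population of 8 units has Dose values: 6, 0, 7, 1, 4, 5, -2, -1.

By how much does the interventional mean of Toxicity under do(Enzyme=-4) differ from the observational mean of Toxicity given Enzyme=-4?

4

do(Enzyme=-4) breaks Enzyme's dependence on Dose. With Enzyme=-4 fixed, Toxicity across the units is 5, -1, 6, 0, 3, 4, -3, -2, mean 1.5.
Conditioning on Enzyme=-4 selects the 2 unit(s) with Dose ∈ {-2, -1}. Their Toxicity values: -3, -2. Mean = -2.5.
Difference = 1.5 − (-2.5) = 4.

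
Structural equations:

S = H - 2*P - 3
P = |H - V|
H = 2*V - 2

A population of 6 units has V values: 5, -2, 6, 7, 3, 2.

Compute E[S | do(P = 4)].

-6

The intervention sets P=4 in all 6 units regardless of V. Recomputing S per unit gives -3, -17, -1, 1, -7, -9; average -6.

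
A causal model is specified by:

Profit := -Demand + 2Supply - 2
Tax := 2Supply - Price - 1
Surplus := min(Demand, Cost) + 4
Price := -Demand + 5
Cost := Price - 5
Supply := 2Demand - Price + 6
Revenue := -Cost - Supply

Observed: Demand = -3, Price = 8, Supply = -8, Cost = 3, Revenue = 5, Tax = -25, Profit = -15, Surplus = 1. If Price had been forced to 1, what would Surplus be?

do(Price=1) replaces the equation Price := -Demand + 5 with the constant Price = 1.
Cost = Price - 5  [with Price=1]  = -4
Surplus = min(Demand, Cost) + 4  [with Demand=-3, Cost=-4]  = 0

0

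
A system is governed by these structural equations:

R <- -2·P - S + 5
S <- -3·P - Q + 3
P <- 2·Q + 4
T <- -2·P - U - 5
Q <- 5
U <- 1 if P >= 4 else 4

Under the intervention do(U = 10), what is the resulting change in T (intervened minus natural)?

-9

The intervention breaks the incoming arrows to U: U <- 1 if P >= 4 else 4 no longer applies, and U = 10.
P = 2·Q + 4  [with Q=5]  = 14
T = -2·P - U - 5  [with P=14, U=10]  = -43
Without intervention: P = 2·Q + 4  [with Q=5]  = 14; U = 1 if P >= 4 else 4  [with P=14]  = 1; T = -2·P - U - 5  [with P=14, U=1]  = -34.
Change = -43 − (-34) = -9.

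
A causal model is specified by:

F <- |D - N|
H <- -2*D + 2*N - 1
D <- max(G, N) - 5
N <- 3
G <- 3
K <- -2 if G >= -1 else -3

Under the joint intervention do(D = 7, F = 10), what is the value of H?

-9

Setting D = 7, F = 10 by intervention discards those variables' equations.
H = -2*D + 2*N - 1  [with D=7, N=3]  = -9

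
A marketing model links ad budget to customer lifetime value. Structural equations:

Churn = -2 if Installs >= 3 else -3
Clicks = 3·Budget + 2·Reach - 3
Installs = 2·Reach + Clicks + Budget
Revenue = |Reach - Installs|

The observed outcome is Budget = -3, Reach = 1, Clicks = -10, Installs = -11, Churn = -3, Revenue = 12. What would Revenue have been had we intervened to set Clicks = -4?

The intervention breaks the incoming arrows to Clicks: Clicks = 3·Budget + 2·Reach - 3 no longer applies, and Clicks = -4.
Installs = 2·Reach + Clicks + Budget  [with Reach=1, Clicks=-4, Budget=-3]  = -5
Revenue = |Reach - Installs|  [with Reach=1, Installs=-5]  = 6

6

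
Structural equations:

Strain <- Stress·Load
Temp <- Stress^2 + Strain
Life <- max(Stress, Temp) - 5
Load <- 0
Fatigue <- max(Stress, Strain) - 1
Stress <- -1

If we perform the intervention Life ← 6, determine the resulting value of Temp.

do(Life=6) replaces the equation Life <- max(Stress, Temp) - 5 with the constant Life = 6.
No directed path runs from Life to Temp, so Temp keeps its natural value.
Strain = Stress·Load  [with Stress=-1, Load=0]  = 0
Temp = Stress^2 + Strain  [with Stress=-1, Strain=0]  = 1

1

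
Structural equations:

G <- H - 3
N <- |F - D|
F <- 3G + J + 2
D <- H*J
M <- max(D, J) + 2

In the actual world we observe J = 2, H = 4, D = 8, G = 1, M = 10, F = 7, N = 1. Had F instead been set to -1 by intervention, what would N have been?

Intervening sets F = -1 and removes its equation (F <- 3G + J + 2).
D = H*J  [with H=4, J=2]  = 8
N = |F - D|  [with F=-1, D=8]  = 9

9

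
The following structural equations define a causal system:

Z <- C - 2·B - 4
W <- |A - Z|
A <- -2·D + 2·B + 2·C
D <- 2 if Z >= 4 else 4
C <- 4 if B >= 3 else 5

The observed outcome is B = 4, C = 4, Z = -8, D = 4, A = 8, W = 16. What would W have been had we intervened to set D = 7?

Under do(D=7), the mechanism D <- 2 if Z >= 4 else 4 is discarded; D is fixed at 7.
C = 4 if B >= 3 else 5  [with B=4]  = 4
Z = C - 2·B - 4  [with C=4, B=4]  = -8
A = -2·D + 2·B + 2·C  [with D=7, B=4, C=4]  = 2
W = |A - Z|  [with A=2, Z=-8]  = 10

10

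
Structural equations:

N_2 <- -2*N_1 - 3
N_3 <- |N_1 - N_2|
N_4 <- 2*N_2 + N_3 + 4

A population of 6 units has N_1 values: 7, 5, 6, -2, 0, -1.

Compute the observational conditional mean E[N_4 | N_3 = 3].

5

Observing N_3=3 restricts to units where N_3's equation naturally yields 3: N_1 ∈ {-2, 0}. In that subpopulation N_4 = 9, 1, mean 5.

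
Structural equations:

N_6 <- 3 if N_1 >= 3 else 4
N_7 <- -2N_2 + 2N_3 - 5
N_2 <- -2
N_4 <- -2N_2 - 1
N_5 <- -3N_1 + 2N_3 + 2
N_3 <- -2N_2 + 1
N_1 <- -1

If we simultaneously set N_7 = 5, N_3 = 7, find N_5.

19

Under do(N_7 = 5, N_3 = 7), each intervened variable's structural equation is replaced by its fixed value.
N_5 = -3N_1 + 2N_3 + 2  [with N_1=-1, N_3=7]  = 19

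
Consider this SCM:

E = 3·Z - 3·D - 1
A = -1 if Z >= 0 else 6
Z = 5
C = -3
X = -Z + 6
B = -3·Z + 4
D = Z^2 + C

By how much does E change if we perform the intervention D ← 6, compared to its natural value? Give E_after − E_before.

The intervention breaks the incoming arrows to D: D = Z^2 + C no longer applies, and D = 6.
E = 3·Z - 3·D - 1  [with Z=5, D=6]  = -4
Without intervention: D = Z^2 + C  [with Z=5, C=-3]  = 22; E = 3·Z - 3·D - 1  [with Z=5, D=22]  = -52.
Change = -4 − (-52) = 48.

48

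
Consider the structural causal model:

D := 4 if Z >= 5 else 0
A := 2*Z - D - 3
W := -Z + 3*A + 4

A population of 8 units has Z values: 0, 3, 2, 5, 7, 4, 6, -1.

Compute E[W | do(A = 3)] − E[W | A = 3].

0.75

Under do(A=3), A's equation is replaced by A=3 for every unit. Per-unit W: 13, 10, 11, 8, 6, 9, 7, 14. Mean = 9.75.
Conditioning on A=3 selects the 2 unit(s) with Z ∈ {3, 5}. Their W values: 10, 8. Mean = 9.
Difference = 9.75 − 9 = 0.75.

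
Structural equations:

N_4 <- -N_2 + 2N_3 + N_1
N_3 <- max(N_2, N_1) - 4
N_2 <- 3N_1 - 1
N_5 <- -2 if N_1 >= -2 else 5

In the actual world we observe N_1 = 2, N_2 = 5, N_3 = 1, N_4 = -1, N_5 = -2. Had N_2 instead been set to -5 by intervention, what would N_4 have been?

Under do(N_2=-5), the mechanism N_2 <- 3N_1 - 1 is discarded; N_2 is fixed at -5.
N_3 = max(N_2, N_1) - 4  [with N_2=-5, N_1=2]  = -2
N_4 = -N_2 + 2N_3 + N_1  [with N_2=-5, N_3=-2, N_1=2]  = 3

3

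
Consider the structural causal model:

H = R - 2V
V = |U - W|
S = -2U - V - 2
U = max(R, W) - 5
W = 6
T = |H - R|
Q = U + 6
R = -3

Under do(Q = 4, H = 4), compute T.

7

Under do(Q = 4, H = 4), each intervened variable's structural equation is replaced by its fixed value.
T = |H - R|  [with H=4, R=-3]  = 7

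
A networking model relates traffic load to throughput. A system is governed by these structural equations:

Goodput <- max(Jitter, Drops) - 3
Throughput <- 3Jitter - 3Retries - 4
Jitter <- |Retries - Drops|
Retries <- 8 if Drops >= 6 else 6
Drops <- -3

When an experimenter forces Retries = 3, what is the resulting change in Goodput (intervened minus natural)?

do(Retries=3) replaces the equation Retries <- 8 if Drops >= 6 else 6 with the constant Retries = 3.
Jitter = |Retries - Drops|  [with Retries=3, Drops=-3]  = 6
Goodput = max(Jitter, Drops) - 3  [with Jitter=6, Drops=-3]  = 3
Without intervention: Retries = 8 if Drops >= 6 else 6  [with Drops=-3]  = 6; Jitter = |Retries - Drops|  [with Retries=6, Drops=-3]  = 9; Goodput = max(Jitter, Drops) - 3  [with Jitter=9, Drops=-3]  = 6.
Change = 3 − 6 = -3.

-3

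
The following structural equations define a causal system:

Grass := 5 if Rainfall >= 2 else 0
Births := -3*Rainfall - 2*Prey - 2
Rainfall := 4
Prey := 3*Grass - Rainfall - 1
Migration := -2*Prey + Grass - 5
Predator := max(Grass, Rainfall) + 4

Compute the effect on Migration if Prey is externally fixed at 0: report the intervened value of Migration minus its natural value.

The intervention breaks the incoming arrows to Prey: Prey := 3*Grass - Rainfall - 1 no longer applies, and Prey = 0.
Grass = 5 if Rainfall >= 2 else 0  [with Rainfall=4]  = 5
Migration = -2*Prey + Grass - 5  [with Prey=0, Grass=5]  = 0
Without intervention: Grass = 5 if Rainfall >= 2 else 0  [with Rainfall=4]  = 5; Prey = 3*Grass - Rainfall - 1  [with Grass=5, Rainfall=4]  = 10; Migration = -2*Prey + Grass - 5  [with Prey=10, Grass=5]  = -20.
Change = 0 − (-20) = 20.

20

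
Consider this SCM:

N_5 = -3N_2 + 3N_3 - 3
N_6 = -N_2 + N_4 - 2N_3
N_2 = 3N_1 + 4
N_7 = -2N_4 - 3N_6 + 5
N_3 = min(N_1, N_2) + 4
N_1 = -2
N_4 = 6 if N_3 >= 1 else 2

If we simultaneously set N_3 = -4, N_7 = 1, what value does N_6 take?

12

Under do(N_3 = -4, N_7 = 1), each intervened variable's structural equation is replaced by its fixed value.
N_2 = 3N_1 + 4  [with N_1=-2]  = -2
N_4 = 6 if N_3 >= 1 else 2  [with N_3=-4]  = 2
N_6 = -N_2 + N_4 - 2N_3  [with N_2=-2, N_4=2, N_3=-4]  = 12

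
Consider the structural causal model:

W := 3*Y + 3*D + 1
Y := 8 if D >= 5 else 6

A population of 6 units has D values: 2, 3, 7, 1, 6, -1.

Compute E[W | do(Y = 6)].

28

do(Y=6) breaks Y's dependence on D. With Y=6 fixed, W across the units is 25, 28, 40, 22, 37, 16, mean 28.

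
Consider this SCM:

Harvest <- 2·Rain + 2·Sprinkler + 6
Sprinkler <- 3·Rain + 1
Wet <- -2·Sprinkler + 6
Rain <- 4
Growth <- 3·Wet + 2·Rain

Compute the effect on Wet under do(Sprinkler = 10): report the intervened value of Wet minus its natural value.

The intervention breaks the incoming arrows to Sprinkler: Sprinkler <- 3·Rain + 1 no longer applies, and Sprinkler = 10.
Wet = -2·Sprinkler + 6  [with Sprinkler=10]  = -14
Without intervention: Sprinkler = 3·Rain + 1  [with Rain=4]  = 13; Wet = -2·Sprinkler + 6  [with Sprinkler=13]  = -20.
Change = -14 − (-20) = 6.

6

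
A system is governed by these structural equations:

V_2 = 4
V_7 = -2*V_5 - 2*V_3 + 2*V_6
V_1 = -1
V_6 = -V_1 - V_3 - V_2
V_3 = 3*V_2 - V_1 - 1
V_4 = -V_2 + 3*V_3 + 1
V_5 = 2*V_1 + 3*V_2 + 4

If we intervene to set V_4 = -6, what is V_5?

14

Intervening sets V_4 = -6 and removes its equation (V_4 = -V_2 + 3*V_3 + 1).
No directed path runs from V_4 to V_5, so V_5 keeps its natural value.
V_5 = 2*V_1 + 3*V_2 + 4  [with V_1=-1, V_2=4]  = 14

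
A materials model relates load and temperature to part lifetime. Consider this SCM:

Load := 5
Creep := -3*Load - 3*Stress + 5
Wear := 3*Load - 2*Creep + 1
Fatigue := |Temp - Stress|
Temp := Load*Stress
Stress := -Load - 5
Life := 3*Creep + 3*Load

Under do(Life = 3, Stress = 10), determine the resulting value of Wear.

The joint intervention fixes Life = 3, Stress = 10, removing each variable's own equation.
Creep = -3*Load - 3*Stress + 5  [with Load=5, Stress=10]  = -40
Wear = 3*Load - 2*Creep + 1  [with Load=5, Creep=-40]  = 96

96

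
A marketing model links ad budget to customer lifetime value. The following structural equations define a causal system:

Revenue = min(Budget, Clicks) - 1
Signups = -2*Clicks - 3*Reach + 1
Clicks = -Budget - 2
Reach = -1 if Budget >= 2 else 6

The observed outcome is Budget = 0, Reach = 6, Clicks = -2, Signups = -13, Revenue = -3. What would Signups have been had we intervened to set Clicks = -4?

The intervention breaks the incoming arrows to Clicks: Clicks = -Budget - 2 no longer applies, and Clicks = -4.
Reach = -1 if Budget >= 2 else 6  [with Budget=0]  = 6
Signups = -2*Clicks - 3*Reach + 1  [with Clicks=-4, Reach=6]  = -9

-9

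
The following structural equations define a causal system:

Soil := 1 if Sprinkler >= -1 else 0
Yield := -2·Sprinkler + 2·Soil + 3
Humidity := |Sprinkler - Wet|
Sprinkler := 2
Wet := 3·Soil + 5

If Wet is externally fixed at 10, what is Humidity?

8

The intervention breaks the incoming arrows to Wet: Wet := 3·Soil + 5 no longer applies, and Wet = 10.
Humidity = |Sprinkler - Wet|  [with Sprinkler=2, Wet=10]  = 8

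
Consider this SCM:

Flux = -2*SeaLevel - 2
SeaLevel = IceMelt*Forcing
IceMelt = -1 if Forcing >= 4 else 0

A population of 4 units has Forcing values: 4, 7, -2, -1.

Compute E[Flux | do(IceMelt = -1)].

2

Under do(IceMelt=-1), IceMelt's equation is replaced by IceMelt=-1 for every unit. Per-unit Flux: 6, 12, -6, -4. Mean = 2.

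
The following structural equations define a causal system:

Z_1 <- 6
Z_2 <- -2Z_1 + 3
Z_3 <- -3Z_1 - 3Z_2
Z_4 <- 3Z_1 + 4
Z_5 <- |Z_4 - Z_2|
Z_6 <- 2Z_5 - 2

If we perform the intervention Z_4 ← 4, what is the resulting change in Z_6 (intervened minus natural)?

-36

Under do(Z_4=4), the mechanism Z_4 <- 3Z_1 + 4 is discarded; Z_4 is fixed at 4.
Z_2 = -2Z_1 + 3  [with Z_1=6]  = -9
Z_5 = |Z_4 - Z_2|  [with Z_4=4, Z_2=-9]  = 13
Z_6 = 2Z_5 - 2  [with Z_5=13]  = 24
Without intervention: Z_2 = -2Z_1 + 3  [with Z_1=6]  = -9; Z_4 = 3Z_1 + 4  [with Z_1=6]  = 22; Z_5 = |Z_4 - Z_2|  [with Z_4=22, Z_2=-9]  = 31; Z_6 = 2Z_5 - 2  [with Z_5=31]  = 60.
Change = 24 − 60 = -36.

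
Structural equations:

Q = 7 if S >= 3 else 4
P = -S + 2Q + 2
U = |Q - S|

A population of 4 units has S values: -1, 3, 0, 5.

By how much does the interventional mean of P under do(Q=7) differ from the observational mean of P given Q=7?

Under do(Q=7), Q's equation is replaced by Q=7 for every unit. Per-unit P: 17, 13, 16, 11. Mean = 14.25.
E[P|Q=7] averages over only the 2 units with Q=7 (S = 3, 5): P = 13, 11, mean 12.
Difference = 14.25 − 12 = 2.25.

2.25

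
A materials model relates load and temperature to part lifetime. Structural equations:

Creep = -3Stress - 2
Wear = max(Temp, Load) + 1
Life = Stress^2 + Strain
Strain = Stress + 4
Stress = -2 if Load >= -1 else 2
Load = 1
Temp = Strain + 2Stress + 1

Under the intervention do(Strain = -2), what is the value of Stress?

Under do(Strain=-2), the mechanism Strain = Stress + 4 is discarded; Strain is fixed at -2.
Since Stress is not a descendant of the intervened variable, it is unaffected.
Stress = -2 if Load >= -1 else 2  [with Load=1]  = -2

-2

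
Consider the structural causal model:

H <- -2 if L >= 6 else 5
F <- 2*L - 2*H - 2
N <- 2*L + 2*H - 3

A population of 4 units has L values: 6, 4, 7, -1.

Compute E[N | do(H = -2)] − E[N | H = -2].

do(H=-2) breaks H's dependence on L. With H=-2 fixed, N across the units is 5, 1, 7, -9, mean 1.
E[N|H=-2] averages over only the 2 units with H=-2 (L = 6, 7): N = 5, 7, mean 6.
Difference = 1 − 6 = -5.

-5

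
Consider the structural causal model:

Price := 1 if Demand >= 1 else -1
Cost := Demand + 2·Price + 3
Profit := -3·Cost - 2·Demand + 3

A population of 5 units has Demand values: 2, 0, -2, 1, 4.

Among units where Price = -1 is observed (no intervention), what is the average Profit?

5

E[Profit|Price=-1] averages over only the 2 units with Price=-1 (Demand = 0, -2): Profit = 0, 10, mean 5.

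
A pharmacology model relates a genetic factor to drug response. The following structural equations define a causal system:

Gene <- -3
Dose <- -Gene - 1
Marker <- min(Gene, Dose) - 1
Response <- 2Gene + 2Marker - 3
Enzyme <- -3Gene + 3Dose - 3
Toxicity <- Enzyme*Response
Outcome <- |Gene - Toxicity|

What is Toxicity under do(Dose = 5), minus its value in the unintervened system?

-153

Under do(Dose=5), the mechanism Dose <- -Gene - 1 is discarded; Dose is fixed at 5.
Enzyme = -3Gene + 3Dose - 3  [with Gene=-3, Dose=5]  = 21
Marker = min(Gene, Dose) - 1  [with Gene=-3, Dose=5]  = -4
Response = 2Gene + 2Marker - 3  [with Gene=-3, Marker=-4]  = -17
Toxicity = Enzyme*Response  [with Enzyme=21, Response=-17]  = -357
Without intervention: Dose = -Gene - 1  [with Gene=-3]  = 2; Enzyme = -3Gene + 3Dose - 3  [with Gene=-3, Dose=2]  = 12; Marker = min(Gene, Dose) - 1  [with Gene=-3, Dose=2]  = -4; Response = 2Gene + 2Marker - 3  [with Gene=-3, Marker=-4]  = -17; Toxicity = Enzyme*Response  [with Enzyme=12, Response=-17]  = -204.
Change = -357 − (-204) = -153.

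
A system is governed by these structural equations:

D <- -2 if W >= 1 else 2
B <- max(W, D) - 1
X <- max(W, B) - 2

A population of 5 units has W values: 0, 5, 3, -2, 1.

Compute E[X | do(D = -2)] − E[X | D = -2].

do(D=-2) breaks D's dependence on W. With D=-2 fixed, X across the units is -2, 3, 1, -4, -1, mean -0.6.
Observing D=-2 restricts to units where D's equation naturally yields -2: W ∈ {5, 3, 1}. In that subpopulation X = 3, 1, -1, mean 1.
Difference = -0.6 − 1 = -1.6.

-1.6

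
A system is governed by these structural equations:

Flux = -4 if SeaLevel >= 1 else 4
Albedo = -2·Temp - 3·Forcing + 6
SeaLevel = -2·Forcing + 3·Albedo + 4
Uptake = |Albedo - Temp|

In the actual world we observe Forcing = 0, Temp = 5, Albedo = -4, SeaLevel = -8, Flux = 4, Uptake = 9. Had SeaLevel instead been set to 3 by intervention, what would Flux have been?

-4

Intervening sets SeaLevel = 3 and removes its equation (SeaLevel = -2·Forcing + 3·Albedo + 4).
Flux = -4 if SeaLevel >= 1 else 4  [with SeaLevel=3]  = -4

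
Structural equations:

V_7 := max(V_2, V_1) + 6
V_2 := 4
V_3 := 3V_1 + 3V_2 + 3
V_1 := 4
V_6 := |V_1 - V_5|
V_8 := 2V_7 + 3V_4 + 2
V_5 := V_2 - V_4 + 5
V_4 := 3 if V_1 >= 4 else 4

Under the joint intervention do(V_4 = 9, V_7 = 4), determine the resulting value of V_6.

The joint intervention fixes V_4 = 9, V_7 = 4, removing each variable's own equation.
V_5 = V_2 - V_4 + 5  [with V_2=4, V_4=9]  = 0
V_6 = |V_1 - V_5|  [with V_1=4, V_5=0]  = 4

4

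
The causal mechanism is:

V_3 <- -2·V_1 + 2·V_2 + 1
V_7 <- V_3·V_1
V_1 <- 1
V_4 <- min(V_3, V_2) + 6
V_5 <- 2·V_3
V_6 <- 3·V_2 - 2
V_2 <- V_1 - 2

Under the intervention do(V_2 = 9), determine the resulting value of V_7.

Under do(V_2=9), the mechanism V_2 <- V_1 - 2 is discarded; V_2 is fixed at 9.
V_3 = -2·V_1 + 2·V_2 + 1  [with V_1=1, V_2=9]  = 17
V_7 = V_3·V_1  [with V_3=17, V_1=1]  = 17

17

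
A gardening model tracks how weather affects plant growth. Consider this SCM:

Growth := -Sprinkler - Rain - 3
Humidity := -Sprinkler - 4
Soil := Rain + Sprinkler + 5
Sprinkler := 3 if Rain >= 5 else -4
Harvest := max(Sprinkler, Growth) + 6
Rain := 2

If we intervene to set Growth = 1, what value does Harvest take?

7

Under do(Growth=1), the mechanism Growth := -Sprinkler - Rain - 3 is discarded; Growth is fixed at 1.
Sprinkler = 3 if Rain >= 5 else -4  [with Rain=2]  = -4
Harvest = max(Sprinkler, Growth) + 6  [with Sprinkler=-4, Growth=1]  = 7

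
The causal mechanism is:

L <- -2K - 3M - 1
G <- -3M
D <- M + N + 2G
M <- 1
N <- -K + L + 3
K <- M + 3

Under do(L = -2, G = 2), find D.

Setting L = -2, G = 2 by intervention discards those variables' equations.
K = M + 3  [with M=1]  = 4
N = -K + L + 3  [with K=4, L=-2]  = -3
D = M + N + 2G  [with M=1, N=-3, G=2]  = 2

2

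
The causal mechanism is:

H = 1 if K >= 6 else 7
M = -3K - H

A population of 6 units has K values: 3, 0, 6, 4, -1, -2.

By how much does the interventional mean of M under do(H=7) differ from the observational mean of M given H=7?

-2.6

Under do(H=7), H's equation is replaced by H=7 for every unit. Per-unit M: -16, -7, -25, -19, -4, -1. Mean = -12.
E[M|H=7] averages over only the 5 units with H=7 (K = 3, 0, 4, -1, -2): M = -16, -7, -19, -4, -1, mean -9.4.
Difference = -12 − (-9.4) = -2.6.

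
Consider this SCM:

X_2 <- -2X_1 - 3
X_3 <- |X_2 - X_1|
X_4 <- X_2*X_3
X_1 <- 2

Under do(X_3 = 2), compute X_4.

The intervention breaks the incoming arrows to X_3: X_3 <- |X_2 - X_1| no longer applies, and X_3 = 2.
X_2 = -2X_1 - 3  [with X_1=2]  = -7
X_4 = X_2*X_3  [with X_2=-7, X_3=2]  = -14

-14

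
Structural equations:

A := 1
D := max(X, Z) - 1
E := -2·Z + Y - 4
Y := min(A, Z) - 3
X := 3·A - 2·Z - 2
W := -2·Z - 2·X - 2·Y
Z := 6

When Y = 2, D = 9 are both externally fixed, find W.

6

Setting Y = 2, D = 9 by intervention discards those variables' equations.
X = 3·A - 2·Z - 2  [with A=1, Z=6]  = -11
W = -2·Z - 2·X - 2·Y  [with Z=6, X=-11, Y=2]  = 6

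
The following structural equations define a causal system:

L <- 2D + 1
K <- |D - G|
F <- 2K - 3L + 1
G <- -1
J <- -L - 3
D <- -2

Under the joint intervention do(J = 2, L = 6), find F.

-15

Setting J = 2, L = 6 by intervention discards those variables' equations.
K = |D - G|  [with D=-2, G=-1]  = 1
F = 2K - 3L + 1  [with K=1, L=6]  = -15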